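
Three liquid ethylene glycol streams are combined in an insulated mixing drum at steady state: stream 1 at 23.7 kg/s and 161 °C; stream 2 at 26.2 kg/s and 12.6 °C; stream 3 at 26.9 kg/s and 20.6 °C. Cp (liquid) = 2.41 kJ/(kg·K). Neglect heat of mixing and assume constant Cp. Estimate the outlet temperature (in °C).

T_out = 61.2 °C

Energy balance with Q = 0: Σ ṁᵢCp,ᵢ(T_out − Tᵢ) = 0
Σ ṁᵢCp,ᵢTᵢ = 23.7×2.41×161 + 26.2×2.41×12.6 + 26.9×2.41×20.6 = 11327
Σ ṁᵢCp,ᵢ = 23.7×2.41 + 26.2×2.41 + 26.9×2.41 = 185.09
T_out = 11327 / 185.09 = 61.197 °C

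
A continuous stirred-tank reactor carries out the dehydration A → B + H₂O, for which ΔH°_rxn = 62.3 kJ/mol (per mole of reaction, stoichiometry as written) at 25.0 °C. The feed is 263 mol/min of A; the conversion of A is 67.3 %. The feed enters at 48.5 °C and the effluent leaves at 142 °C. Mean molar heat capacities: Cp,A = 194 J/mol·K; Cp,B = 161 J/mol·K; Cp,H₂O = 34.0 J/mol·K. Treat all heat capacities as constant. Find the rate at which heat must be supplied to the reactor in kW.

Q_in = 264 kW

Extent of reaction ξ = 0.673 × 263 = 177 mol/min
Reaction term: ξ·ΔH°_rxn = 177 × 62.3 = 11027 kJ/min
Sensible, feed 48.5→25 °C: -1199 kJ/min
Outlet flows (mol/min): A 86.001, B 177, H₂O 177
Sensible, products 25→142 °C: 5990.3 kJ/min
Q = ΔH = 15818 kJ/min = 263.64 kW
Heat supplied = 263.64 kW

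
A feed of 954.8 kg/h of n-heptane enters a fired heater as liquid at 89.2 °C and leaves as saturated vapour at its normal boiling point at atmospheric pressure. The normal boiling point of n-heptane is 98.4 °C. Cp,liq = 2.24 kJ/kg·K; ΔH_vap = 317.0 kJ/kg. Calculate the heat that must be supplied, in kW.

liquid 89.2→98.4 °C: 20.608 kJ/kg
vaporisation at 98.4 °C: 317 kJ/kg
Δh = 20.608 + 317 = 337.61 kJ/kg
Q = ṁ·Δh = 954.8 kg/h × 337.61 kJ/kg = 322350 kJ/h
|Q| = 89.541 kW

Q = 89.5 kW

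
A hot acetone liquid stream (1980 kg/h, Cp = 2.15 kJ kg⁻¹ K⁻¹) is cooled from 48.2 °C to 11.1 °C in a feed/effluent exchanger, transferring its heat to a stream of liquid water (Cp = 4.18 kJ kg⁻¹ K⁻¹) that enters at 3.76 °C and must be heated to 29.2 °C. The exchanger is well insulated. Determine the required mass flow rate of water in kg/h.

Heat released by hot stream: Q = 1980 × 2.15 × (48.2 − 11.1) = 157930 kJ/h
Energy balance on cold side (adiabatic exchanger): Q = ṁ_c·Cp_c·(T_c,out − T_c,in)
ṁ_c = 157930 / [4.18 × (29.2 − 3.76)] = 1485.2 kg/h

ṁ_c = 1490 kg/h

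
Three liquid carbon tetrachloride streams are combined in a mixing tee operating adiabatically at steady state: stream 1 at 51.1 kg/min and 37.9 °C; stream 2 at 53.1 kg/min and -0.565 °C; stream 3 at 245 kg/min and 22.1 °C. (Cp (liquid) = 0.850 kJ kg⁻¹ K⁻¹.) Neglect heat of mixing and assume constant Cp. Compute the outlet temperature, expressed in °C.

Energy balance with Q = 0: Σ ṁᵢCp,ᵢ(T_out − Tᵢ) = 0
T_out = Σ ṁᵢCp,ᵢTᵢ / Σ ṁᵢCp,ᵢ
      = 6223 / 296.82 = 20.966 °C

T_out = 21.0 °C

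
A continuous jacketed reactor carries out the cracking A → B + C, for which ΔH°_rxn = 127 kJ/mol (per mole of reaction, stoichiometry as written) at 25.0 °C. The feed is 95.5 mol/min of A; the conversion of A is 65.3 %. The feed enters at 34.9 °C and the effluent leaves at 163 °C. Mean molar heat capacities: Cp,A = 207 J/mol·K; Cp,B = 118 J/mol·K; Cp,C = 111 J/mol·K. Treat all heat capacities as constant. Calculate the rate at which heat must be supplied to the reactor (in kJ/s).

Extent of reaction ξ = 0.653 × 95.5 = 62.361 mol/min
Reaction term: ξ·ΔH°_rxn = 62.361 × 127 = 7919.9 kJ/min
Sensible, feed 34.9→25 °C: -195.71 kJ/min
Outlet flows (mol/min): A 33.139, B 62.361, C 62.361
Sensible, products 25→163 °C: 2917.4 kJ/min
Q = ΔH = 10642 kJ/min = 177.36 kW
Heat supplied = 177.36 kJ/s

Q_in = 177 kJ/s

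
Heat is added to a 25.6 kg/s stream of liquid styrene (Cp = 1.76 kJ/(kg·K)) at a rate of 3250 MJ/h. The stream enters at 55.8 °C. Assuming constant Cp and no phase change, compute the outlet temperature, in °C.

T_out = 75.8 °C

Q = 3250 MJ/h = 902.78 kJ/s
ΔT = Q/(ṁ·Cp) = 902.78/(25.6×1.76) = 20.037 K
T_out = 55.8 + 20.037 = 75.837 °C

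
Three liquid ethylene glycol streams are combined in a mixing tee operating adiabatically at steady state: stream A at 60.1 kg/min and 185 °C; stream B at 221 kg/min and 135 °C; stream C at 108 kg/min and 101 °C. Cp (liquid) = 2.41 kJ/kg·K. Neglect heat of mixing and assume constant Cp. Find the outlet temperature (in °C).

No heat crosses the boundary, so H_out = H_in.
Σ ṁᵢCp,ᵢTᵢ = 60.1×2.41×185 + 221×2.41×135 + 108×2.41×101 = 124990
Σ ṁᵢCp,ᵢ = 60.1×2.41 + 221×2.41 + 108×2.41 = 937.73
T_out = 124990 / 937.73 = 133.29 °C

T_out = 133 °C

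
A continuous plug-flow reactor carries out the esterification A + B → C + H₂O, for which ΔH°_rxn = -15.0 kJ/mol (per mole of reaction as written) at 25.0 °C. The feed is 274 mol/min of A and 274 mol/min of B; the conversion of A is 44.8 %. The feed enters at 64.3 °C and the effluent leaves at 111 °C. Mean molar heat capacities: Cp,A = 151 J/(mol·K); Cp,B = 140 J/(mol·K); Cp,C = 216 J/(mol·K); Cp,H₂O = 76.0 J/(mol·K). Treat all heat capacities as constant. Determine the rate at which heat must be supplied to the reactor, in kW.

Q_in = 31.5 kW

Extent of reaction ξ = 0.448 × 274 = 122.75 mol/min
Reaction term: ξ·ΔH°_rxn = 122.75 × -15.0 = -1841.3 kJ/min
Sensible, feed 64.3→25 °C: -3133.5 kJ/min
Outlet flows (mol/min): A 151.25, B 151.25, C 122.75, H₂O 122.75
Sensible, products 25→111 °C: 6867.7 kJ/min
Q = ΔH = 1892.9 kJ/min = 31.548 kW
Heat supplied = 31.548 kW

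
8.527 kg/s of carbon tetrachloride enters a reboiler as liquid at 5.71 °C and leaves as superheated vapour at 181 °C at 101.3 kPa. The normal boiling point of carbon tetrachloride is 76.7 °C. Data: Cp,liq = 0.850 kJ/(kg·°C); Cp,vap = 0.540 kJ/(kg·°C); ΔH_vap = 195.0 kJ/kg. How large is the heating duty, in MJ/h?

Q = 9570 MJ/h

liquid 5.71→76.7 °C: 60.342 kJ/kg
vaporisation at 76.7 °C: 195 kJ/kg
vapour 76.7→181 °C: 56.322 kJ/kg
Δh = 60.342 + 195 + 56.322 = 311.66 kJ/kg
Q = ṁ·Δh = 8.527 kg/s × 311.66 kJ/kg = 2657.6 kJ/s
|Q| = 2657.6 kW = 9567.2 MJ/h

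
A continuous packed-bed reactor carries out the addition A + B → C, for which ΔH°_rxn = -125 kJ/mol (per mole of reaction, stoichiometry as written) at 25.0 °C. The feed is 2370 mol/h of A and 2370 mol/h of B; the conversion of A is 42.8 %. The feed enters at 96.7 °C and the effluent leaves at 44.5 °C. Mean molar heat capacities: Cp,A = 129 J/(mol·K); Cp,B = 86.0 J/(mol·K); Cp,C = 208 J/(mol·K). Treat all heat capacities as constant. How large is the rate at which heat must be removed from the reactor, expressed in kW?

Q_out = 42.6 kW

Extent of reaction ξ = 0.428 × 2370 = 1014.4 mol/h
Reaction term: ξ·ΔH°_rxn = 1014.4 × -125 = -126800 kJ/h
Sensible, feed 96.7→25 °C: -36535 kJ/h
Outlet flows (mol/h): A 1355.6, B 1355.6, C 1014.4
Sensible, products 25→44.5 °C: 9797.8 kJ/h
Q = ΔH = -153530 kJ/h = -42.648 kW
Heat removed = 42.648 kW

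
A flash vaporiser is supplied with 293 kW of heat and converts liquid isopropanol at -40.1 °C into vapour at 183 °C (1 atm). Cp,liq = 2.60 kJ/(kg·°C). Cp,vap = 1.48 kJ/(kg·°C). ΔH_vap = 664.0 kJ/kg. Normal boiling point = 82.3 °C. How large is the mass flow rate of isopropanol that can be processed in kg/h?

ṁ = 932 kg/h

Δh = 2.60×(82.3−-40.1) + 664.0 + 1.48×(183−82.3) = 1131.3 kJ/kg
Q = 293 kW = 293 kJ/s = 1.0548e+06 kJ/h
ṁ = Q/Δh = 1.0548e+06 / 1131.3 = 932.4 kg/h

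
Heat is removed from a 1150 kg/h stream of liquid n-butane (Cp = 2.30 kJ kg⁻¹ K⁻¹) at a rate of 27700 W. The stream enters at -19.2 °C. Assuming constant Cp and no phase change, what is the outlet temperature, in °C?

Q = 27700 W = 99720 kJ/h
ΔT = Q/(ṁ·Cp) = 99720/(1150×2.30) = 37.701 K
T_out = -19.2 − 37.701 = -56.901 °C

T_out = -56.9 °C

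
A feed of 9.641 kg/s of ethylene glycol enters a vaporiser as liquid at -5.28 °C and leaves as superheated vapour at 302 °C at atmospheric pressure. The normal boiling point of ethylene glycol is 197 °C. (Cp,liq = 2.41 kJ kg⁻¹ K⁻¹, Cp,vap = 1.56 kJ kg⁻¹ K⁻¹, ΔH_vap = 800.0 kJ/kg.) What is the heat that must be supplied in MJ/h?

liquid -5.28→197 °C: 487.49 kJ/kg
vaporisation at 197 °C: 800 kJ/kg
vapour 197→302 °C: 163.8 kJ/kg
Δh = 487.49 + 800 + 163.8 = 1451.3 kJ/kg
Q = ṁ·Δh = 9.641 kg/s × 1451.3 kJ/kg = 13992 kJ/s
|Q| = 13992 kW = 50371 MJ/h

Q = 50400 MJ/h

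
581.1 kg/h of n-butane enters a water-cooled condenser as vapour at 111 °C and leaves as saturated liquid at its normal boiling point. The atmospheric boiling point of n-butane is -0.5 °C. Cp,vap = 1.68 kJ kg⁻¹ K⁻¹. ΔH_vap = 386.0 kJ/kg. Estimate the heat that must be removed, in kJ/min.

vapour 111→-0.5 °C: -187.32 kJ/kg
condensation at -0.5 °C: -386 kJ/kg
Δh = -187.32 + -386 = -573.32 kJ/kg
Q = ṁ·Δh = 581.1 kg/h × -573.32 kJ/kg = -333160 kJ/h
|Q| = 92.543 kW = 5552.6 kJ/min

Q_c = 5550 kJ/min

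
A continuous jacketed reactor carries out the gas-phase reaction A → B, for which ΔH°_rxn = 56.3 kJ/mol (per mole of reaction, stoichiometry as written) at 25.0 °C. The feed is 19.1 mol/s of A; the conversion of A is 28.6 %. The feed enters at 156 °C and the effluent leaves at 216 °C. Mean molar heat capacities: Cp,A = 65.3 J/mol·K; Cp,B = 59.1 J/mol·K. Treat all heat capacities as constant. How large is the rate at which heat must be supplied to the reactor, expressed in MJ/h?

Extent of reaction ξ = 0.286 × 19.1 = 5.4626 mol/s
Reaction term: ξ·ΔH°_rxn = 5.4626 × 56.3 = 307.54 kJ/s
Sensible, feed 156→25 °C: -163.39 kJ/s
Outlet flows (mol/s): A 13.637, B 5.4626
Sensible, products 25→216 °C: 231.75 kJ/s
Q = ΔH = 375.91 kJ/s = 375.91 kW
Heat supplied = 1353.3 MJ/h

Q_in = 1350 MJ/h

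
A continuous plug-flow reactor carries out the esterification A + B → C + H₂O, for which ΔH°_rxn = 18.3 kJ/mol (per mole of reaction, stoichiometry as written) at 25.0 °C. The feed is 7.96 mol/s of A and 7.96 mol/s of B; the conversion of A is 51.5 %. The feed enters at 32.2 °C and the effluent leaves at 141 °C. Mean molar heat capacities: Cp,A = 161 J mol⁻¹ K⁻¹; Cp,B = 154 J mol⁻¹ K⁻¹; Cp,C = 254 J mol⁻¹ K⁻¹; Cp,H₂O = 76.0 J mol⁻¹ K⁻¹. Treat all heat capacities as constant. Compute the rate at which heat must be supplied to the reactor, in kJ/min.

Q_in = 21300 kJ/min

Extent of reaction ξ = 0.515 × 7.96 = 4.0994 mol/s
Reaction term: ξ·ΔH°_rxn = 4.0994 × 18.3 = 75.019 kJ/s
Sensible, feed 32.2→25 °C: -18.053 kJ/s
Outlet flows (mol/s): A 3.8606, B 3.8606, C 4.0994, H₂O 4.0994
Sensible, products 25→141 °C: 297.99 kJ/s
Q = ΔH = 354.96 kJ/s = 354.96 kW
Heat supplied = 21297 kJ/min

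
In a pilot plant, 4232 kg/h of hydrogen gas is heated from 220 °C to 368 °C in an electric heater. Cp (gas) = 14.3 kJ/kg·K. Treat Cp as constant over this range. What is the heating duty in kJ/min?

Q = ṁ·Cp·ΔT = 4232 × 14.3 × (368 − 220) = 8.9566e+06 kJ/h
Converting: 8.9566e+06 / 3600 s = 2487.9 kW
Heating duty = 149280 kJ/min

Q = 149000 kJ/min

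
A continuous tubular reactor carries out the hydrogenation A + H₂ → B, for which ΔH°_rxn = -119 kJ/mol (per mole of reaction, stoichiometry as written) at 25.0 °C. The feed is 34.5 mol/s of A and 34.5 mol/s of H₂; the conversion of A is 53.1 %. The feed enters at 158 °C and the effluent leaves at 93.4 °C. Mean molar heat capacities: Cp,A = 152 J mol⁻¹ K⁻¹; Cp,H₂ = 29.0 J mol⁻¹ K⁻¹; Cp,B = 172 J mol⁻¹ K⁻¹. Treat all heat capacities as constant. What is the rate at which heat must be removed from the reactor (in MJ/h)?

Extent of reaction ξ = 0.531 × 34.5 = 18.32 mol/s
Reaction term: ξ·ΔH°_rxn = 18.32 × -119 = -2180 kJ/s
Sensible, feed 158→25 °C: -830.52 kJ/s
Outlet flows (mol/s): A 16.18, H₂ 16.18, B 18.32
Sensible, products 25→93.4 °C: 415.85 kJ/s
Q = ΔH = -2594.7 kJ/s = -2594.7 kW
Heat removed = 9340.9 MJ/h

Q_out = 9340 MJ/h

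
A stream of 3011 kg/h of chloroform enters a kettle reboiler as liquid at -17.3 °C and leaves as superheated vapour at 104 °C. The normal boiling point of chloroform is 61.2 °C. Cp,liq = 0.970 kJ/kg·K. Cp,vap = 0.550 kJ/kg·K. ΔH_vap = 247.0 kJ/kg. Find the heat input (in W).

Q = 290000 W

liquid -17.3→61.2 °C: 76.145 kJ/kg
vaporisation at 61.2 °C: 247 kJ/kg
vapour 61.2→104 °C: 23.54 kJ/kg
Δh = 76.145 + 247 + 23.54 = 346.69 kJ/kg
Q = ṁ·Δh = 3011 kg/h × 346.69 kJ/kg = 1.0439e+06 kJ/h
|Q| = 289.96 kW = 289960 W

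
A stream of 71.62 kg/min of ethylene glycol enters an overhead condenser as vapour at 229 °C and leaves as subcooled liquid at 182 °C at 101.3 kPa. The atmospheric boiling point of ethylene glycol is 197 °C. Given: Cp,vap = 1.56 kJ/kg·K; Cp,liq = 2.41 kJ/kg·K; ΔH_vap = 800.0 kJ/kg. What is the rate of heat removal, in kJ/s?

Q_c = 1060 kJ/s

vapour 229→197 °C: -49.92 kJ/kg
condensation at 197 °C: -800 kJ/kg
liquid 197→182 °C: -36.15 kJ/kg
Δh = -49.92 + -800 + -36.15 = -886.07 kJ/kg
Q = ṁ·Δh = 71.62 kg/min × -886.07 kJ/kg = -63460 kJ/min
|Q| = 1057.7 kW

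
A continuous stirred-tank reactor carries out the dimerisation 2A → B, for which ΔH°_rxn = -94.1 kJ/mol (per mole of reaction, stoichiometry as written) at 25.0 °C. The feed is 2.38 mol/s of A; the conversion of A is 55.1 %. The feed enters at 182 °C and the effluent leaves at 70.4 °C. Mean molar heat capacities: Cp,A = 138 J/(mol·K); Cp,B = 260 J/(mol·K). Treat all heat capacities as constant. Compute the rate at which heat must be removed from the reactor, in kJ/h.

Extent of reaction ξ = 0.551 × 2.38 / 2 = 0.65569 mol/s
Reaction term: ξ·ΔH°_rxn = 0.65569 × -94.1 = -61.7 kJ/s
Sensible, feed 182→25 °C: -51.565 kJ/s
Outlet flows (mol/s): A 1.0686, B 0.65569
Sensible, products 25→70.4 °C: 14.435 kJ/s
Q = ΔH = -98.831 kJ/s = -98.831 kW
Heat removed = 355790 kJ/h

Q_out = 356000 kJ/h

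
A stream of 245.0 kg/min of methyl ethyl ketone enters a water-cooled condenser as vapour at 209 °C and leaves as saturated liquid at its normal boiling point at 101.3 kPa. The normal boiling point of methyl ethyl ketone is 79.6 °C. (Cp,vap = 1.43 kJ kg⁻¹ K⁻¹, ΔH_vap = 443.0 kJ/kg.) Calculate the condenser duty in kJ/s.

Q_c = 2560 kJ/s

vapour 209→79.6 °C: -185.04 kJ/kg
condensation at 79.6 °C: -443 kJ/kg
Δh = -185.04 + -443 = -628.04 kJ/kg
Q = ṁ·Δh = 245.0 kg/min × -628.04 kJ/kg = -153870 kJ/min
|Q| = 2564.5 kW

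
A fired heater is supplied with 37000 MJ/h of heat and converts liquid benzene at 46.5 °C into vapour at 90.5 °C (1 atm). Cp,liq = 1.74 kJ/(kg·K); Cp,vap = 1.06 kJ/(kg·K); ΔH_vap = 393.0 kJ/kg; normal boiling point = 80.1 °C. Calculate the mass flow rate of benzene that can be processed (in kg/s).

ṁ = 22.2 kg/s

Δh = 1.74×(80.1−46.5) + 393.0 + 1.06×(90.5−80.1) = 462.49 kJ/kg
Q = 37000 MJ/h = 10278 kJ/s = 10278 kJ/s
ṁ = Q/Δh = 10278 / 462.49 = 22.223 kg/s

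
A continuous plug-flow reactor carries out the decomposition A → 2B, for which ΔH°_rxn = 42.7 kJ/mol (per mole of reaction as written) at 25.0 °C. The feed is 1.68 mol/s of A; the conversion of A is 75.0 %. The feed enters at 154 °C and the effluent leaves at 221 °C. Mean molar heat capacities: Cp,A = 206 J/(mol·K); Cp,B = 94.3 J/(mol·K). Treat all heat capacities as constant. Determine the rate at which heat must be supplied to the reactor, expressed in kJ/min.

Q_in = 4360 kJ/min

Extent of reaction ξ = 0.750 × 1.68 = 1.26 mol/s
Reaction term: ξ·ΔH°_rxn = 1.26 × 42.7 = 53.802 kJ/s
Sensible, feed 154→25 °C: -44.644 kJ/s
Outlet flows (mol/s): A 0.42, B 2.52
Sensible, products 25→221 °C: 63.535 kJ/s
Q = ΔH = 72.692 kJ/s = 72.692 kW
Heat supplied = 4361.5 kJ/min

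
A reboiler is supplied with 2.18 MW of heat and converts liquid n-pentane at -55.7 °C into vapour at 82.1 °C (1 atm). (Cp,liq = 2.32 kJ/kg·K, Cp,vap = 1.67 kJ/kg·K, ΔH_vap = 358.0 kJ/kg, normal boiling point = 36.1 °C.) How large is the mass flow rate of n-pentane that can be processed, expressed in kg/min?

ṁ = 202 kg/min

Δh = 2.32×(36.1−-55.7) + 358.0 + 1.67×(82.1−36.1) = 647.8 kJ/kg
Q = 2.18 MW = 2180 kJ/s = 130800 kJ/min
ṁ = Q/Δh = 130800 / 647.8 = 201.92 kg/min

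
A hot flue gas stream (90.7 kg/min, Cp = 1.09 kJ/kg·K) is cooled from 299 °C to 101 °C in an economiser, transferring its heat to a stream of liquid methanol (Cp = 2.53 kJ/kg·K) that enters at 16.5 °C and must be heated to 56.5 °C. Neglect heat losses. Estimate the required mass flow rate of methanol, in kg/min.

Heat released by hot stream: Q = 90.7 × 1.09 × (299 − 101) = 19575 kJ/min
Energy balance on cold side (adiabatic exchanger): Q = ṁ_c·Cp_c·(T_c,out − T_c,in)
ṁ_c = 19575 / [2.53 × (56.5 − 16.5)] = 193.43 kg/min

ṁ_c = 193 kg/min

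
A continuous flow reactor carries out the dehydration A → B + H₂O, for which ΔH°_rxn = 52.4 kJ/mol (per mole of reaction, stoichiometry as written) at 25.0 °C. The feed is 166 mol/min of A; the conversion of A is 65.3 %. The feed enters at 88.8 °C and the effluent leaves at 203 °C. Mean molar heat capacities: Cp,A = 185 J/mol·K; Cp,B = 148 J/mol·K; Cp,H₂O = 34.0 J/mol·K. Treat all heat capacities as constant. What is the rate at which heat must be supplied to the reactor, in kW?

Extent of reaction ξ = 0.653 × 166 = 108.4 mol/min
Reaction term: ξ·ΔH°_rxn = 108.4 × 52.4 = 5680.1 kJ/min
Sensible, feed 88.8→25 °C: -1959.3 kJ/min
Outlet flows (mol/min): A 57.602, B 108.4, H₂O 108.4
Sensible, products 25→203 °C: 5408.5 kJ/min
Q = ΔH = 9129.3 kJ/min = 152.15 kW
Heat supplied = 152.15 kW

Q_in = 152 kW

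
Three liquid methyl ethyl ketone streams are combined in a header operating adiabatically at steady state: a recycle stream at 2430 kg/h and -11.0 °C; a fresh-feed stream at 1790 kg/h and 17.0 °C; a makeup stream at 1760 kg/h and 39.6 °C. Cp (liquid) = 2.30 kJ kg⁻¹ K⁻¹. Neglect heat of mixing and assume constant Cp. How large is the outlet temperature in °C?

T_out = 12.3 °C

Adiabatic, steady state ⇒ Σ ṁᵢCp,ᵢ(T_out − Tᵢ) = 0
T_out = Σ ṁᵢCp,ᵢTᵢ / Σ ṁᵢCp,ᵢ
      = 168810 / 13754 = 12.274 °C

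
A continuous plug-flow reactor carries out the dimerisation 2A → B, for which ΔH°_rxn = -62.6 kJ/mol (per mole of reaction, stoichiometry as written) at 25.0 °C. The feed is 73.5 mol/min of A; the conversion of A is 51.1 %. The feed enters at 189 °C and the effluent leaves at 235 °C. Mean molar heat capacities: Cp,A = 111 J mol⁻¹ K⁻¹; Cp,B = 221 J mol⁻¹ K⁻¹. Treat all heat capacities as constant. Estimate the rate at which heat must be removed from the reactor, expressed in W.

Extent of reaction ξ = 0.511 × 73.5 / 2 = 18.779 mol/min
Reaction term: ξ·ΔH°_rxn = 18.779 × -62.6 = -1175.6 kJ/min
Sensible, feed 189→25 °C: -1338 kJ/min
Outlet flows (mol/min): A 35.941, B 18.779
Sensible, products 25→235 °C: 1709.3 kJ/min
Q = ΔH = -804.23 kJ/min = -13.404 kW
Heat removed = 13404 W

Q_out = 13400 W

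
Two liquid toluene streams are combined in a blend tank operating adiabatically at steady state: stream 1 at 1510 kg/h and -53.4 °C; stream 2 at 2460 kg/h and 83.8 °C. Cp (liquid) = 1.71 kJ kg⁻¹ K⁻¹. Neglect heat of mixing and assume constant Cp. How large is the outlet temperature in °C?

T_out = 31.6 °C

No heat crosses the boundary, so H_out = H_in.
Σ ṁᵢCp,ᵢTᵢ = 1510×1.71×-53.4 + 2460×1.71×83.8 = 214630
Σ ṁᵢCp,ᵢ = 1510×1.71 + 2460×1.71 = 6788.7
T_out = 214630 / 6788.7 = 31.616 °C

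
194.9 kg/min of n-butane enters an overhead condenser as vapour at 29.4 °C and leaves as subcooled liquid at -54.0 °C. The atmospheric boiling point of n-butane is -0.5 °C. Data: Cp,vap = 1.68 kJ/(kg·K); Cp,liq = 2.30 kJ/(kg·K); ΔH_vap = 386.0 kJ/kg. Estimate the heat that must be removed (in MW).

Q_c = 1.82 MW

vapour 29.4→-0.5 °C: -50.232 kJ/kg
condensation at -0.5 °C: -386 kJ/kg
liquid -0.5→-54.0 °C: -123.05 kJ/kg
Δh = -50.232 + -386 + -123.05 = -559.28 kJ/kg
Q = ṁ·Δh = 194.9 kg/min × -559.28 kJ/kg = -109000 kJ/min
|Q| = 1816.7 kW = 1.8167 MW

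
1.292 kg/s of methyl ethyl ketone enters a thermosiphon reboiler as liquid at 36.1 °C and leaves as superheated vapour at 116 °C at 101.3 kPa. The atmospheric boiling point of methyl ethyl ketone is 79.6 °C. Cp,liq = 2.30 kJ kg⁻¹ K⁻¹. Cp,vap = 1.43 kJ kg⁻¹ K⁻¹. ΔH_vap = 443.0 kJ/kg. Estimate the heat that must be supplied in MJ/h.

liquid 36.1→79.6 °C: 100.05 kJ/kg
vaporisation at 79.6 °C: 443 kJ/kg
vapour 79.6→116 °C: 52.052 kJ/kg
Δh = 100.05 + 443 + 52.052 = 595.1 kJ/kg
Q = ṁ·Δh = 1.292 kg/s × 595.1 kJ/kg = 768.87 kJ/s
|Q| = 768.87 kW = 2767.9 MJ/h

Q = 2770 MJ/h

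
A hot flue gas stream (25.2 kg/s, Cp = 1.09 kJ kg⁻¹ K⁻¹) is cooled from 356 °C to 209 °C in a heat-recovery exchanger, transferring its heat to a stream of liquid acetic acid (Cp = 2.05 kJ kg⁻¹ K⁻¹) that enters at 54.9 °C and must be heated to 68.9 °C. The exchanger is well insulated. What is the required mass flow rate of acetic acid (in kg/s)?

ṁ_c = 141 kg/s

Heat released by hot stream: Q = 25.2 × 1.09 × (356 − 209) = 4037.8 kJ/s
Energy balance on cold side (adiabatic exchanger): Q = ṁ_c·Cp_c·(T_c,out − T_c,in)
ṁ_c = 4037.8 / [2.05 × (68.9 − 54.9)] = 140.69 kg/s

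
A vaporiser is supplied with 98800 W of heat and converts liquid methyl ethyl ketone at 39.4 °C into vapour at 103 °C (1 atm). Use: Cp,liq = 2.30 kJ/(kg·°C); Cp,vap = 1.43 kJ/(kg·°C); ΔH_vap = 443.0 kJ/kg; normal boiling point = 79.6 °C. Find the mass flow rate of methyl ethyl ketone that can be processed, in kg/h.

ṁ = 625 kg/h

Δh = 2.30×(79.6−39.4) + 443.0 + 1.43×(103−79.6) = 568.92 kJ/kg
Q = 98800 W = 98.8 kJ/s = 355680 kJ/h
ṁ = Q/Δh = 355680 / 568.92 = 625.18 kg/h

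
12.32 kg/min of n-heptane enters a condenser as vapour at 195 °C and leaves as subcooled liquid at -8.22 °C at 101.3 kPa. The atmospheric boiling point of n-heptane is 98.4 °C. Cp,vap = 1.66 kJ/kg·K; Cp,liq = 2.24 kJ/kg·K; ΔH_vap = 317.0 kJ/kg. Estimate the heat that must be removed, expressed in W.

vapour 195→98.4 °C: -160.36 kJ/kg
condensation at 98.4 °C: -317 kJ/kg
liquid 98.4→-8.22 °C: -238.83 kJ/kg
Δh = -160.36 + -317 + -238.83 = -716.18 kJ/kg
Q = ṁ·Δh = 12.32 kg/min × -716.18 kJ/kg = -8823.4 kJ/min
|Q| = 147.06 kW = 147060 W

Q_c = 147000 W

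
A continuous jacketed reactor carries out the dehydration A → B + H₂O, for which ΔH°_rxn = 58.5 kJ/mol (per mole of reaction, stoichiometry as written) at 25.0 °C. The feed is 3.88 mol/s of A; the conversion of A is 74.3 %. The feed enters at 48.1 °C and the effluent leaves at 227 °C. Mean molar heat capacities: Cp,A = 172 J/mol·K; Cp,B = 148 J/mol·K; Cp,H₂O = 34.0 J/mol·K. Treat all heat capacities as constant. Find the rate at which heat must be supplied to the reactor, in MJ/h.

Q_in = 1060 MJ/h

Extent of reaction ξ = 0.743 × 3.88 = 2.8828 mol/s
Reaction term: ξ·ΔH°_rxn = 2.8828 × 58.5 = 168.65 kJ/s
Sensible, feed 48.1→25 °C: -15.416 kJ/s
Outlet flows (mol/s): A 0.99716, B 2.8828, H₂O 2.8828
Sensible, products 25→227 °C: 140.63 kJ/s
Q = ΔH = 293.86 kJ/s = 293.86 kW
Heat supplied = 1057.9 MJ/h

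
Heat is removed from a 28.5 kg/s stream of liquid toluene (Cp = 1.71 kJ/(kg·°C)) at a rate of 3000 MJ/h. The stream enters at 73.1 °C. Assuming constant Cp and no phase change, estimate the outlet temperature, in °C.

Q = 3000 MJ/h = 833.33 kJ/s
ΔT = Q/(ṁ·Cp) = 833.33/(28.5×1.71) = 17.099 K
T_out = 73.1 − 17.099 = 56.001 °C

T_out = 56.0 °C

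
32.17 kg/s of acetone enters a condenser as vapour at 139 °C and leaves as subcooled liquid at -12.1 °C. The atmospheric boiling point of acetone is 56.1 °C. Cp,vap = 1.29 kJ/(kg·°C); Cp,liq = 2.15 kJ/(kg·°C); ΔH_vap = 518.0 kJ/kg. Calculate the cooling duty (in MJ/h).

Q_c = 89400 MJ/h

vapour 139→56.1 °C: -106.94 kJ/kg
condensation at 56.1 °C: -518 kJ/kg
liquid 56.1→-12.1 °C: -146.63 kJ/kg
Δh = -106.94 + -518 + -146.63 = -771.57 kJ/kg
Q = ṁ·Δh = 32.17 kg/s × -771.57 kJ/kg = -24821 kJ/s
|Q| = 24821 kW = 89357 MJ/h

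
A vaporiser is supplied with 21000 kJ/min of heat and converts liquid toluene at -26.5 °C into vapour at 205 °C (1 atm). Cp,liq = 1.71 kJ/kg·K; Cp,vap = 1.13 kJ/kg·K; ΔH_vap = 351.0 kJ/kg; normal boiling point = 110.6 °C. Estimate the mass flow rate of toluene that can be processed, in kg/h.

ṁ = 1820 kg/h

Δh = 1.71×(110.6−-26.5) + 351.0 + 1.13×(205−110.6) = 692.11 kJ/kg
Q = 21000 kJ/min = 350 kJ/s = 1.26e+06 kJ/h
ṁ = Q/Δh = 1.26e+06 / 692.11 = 1820.5 kg/h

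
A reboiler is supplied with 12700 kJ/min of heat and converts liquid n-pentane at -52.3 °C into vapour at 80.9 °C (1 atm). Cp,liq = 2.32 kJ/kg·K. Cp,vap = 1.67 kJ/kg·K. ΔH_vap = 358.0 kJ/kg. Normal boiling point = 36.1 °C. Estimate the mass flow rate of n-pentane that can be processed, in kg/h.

Δh = 2.32×(36.1−-52.3) + 358.0 + 1.67×(80.9−36.1) = 637.9 kJ/kg
Q = 12700 kJ/min = 211.67 kJ/s = 762000 kJ/h
ṁ = Q/Δh = 762000 / 637.9 = 1194.5 kg/h

ṁ = 1190 kg/h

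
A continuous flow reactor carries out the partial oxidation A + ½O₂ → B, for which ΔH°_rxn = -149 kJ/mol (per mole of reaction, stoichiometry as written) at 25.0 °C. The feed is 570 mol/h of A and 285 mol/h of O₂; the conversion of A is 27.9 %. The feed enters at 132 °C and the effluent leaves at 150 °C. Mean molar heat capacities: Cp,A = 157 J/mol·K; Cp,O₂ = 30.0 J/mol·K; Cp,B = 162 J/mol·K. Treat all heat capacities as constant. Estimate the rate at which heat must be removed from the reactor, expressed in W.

Q_out = 6150 W

Extent of reaction ξ = 0.279 × 570 = 159.03 mol/h
Reaction term: ξ·ΔH°_rxn = 159.03 × -149 = -23695 kJ/h
Sensible, feed 132→25 °C: -10490 kJ/h
Outlet flows (mol/h): A 410.97, O₂ 205.49, B 159.03
Sensible, products 25→150 °C: 12056 kJ/h
Q = ΔH = -22130 kJ/h = -6.1471 kW
Heat removed = 6147.1 W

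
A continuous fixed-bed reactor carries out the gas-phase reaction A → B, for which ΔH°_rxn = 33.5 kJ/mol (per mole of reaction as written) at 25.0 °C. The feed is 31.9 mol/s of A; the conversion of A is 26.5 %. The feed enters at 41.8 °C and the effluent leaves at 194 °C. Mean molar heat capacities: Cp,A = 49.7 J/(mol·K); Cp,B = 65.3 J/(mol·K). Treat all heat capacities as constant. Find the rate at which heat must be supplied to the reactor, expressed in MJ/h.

Q_in = 1970 MJ/h

Extent of reaction ξ = 0.265 × 31.9 = 8.4535 mol/s
Reaction term: ξ·ΔH°_rxn = 8.4535 × 33.5 = 283.19 kJ/s
Sensible, feed 41.8→25 °C: -26.635 kJ/s
Outlet flows (mol/s): A 23.447, B 8.4535
Sensible, products 25→194 °C: 290.22 kJ/s
Q = ΔH = 546.78 kJ/s = 546.78 kW
Heat supplied = 1968.4 MJ/h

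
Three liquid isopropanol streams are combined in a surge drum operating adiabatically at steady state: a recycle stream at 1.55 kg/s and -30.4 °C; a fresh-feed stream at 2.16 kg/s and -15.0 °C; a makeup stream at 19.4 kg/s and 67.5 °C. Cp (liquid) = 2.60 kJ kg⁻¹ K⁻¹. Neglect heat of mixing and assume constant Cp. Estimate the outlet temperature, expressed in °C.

T_out = 53.2 °C

No heat crosses the boundary, so H_out = H_in.
Σ ṁᵢCp,ᵢTᵢ = 1.55×2.60×-30.4 + 2.16×2.60×-15.0 + 19.4×2.60×67.5 = 3197.9
Σ ṁᵢCp,ᵢ = 1.55×2.60 + 2.16×2.60 + 19.4×2.60 = 60.086
T_out = 3197.9 / 60.086 = 53.223 °C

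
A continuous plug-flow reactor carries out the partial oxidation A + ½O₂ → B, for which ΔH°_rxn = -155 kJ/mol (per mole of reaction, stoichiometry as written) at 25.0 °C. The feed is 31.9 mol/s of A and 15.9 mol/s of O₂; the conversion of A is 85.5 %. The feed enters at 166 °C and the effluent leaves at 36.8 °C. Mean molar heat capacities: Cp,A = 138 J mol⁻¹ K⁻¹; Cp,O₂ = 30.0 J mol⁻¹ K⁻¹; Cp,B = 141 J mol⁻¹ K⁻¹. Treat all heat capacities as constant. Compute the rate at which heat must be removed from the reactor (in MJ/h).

Q_out = 17500 MJ/h

Extent of reaction ξ = 0.855 × 31.9 = 27.274 mol/s
Reaction term: ξ·ΔH°_rxn = 27.274 × -155 = -4227.5 kJ/s
Sensible, feed 166→25 °C: -687.97 kJ/s
Outlet flows (mol/s): A 4.6255, O₂ 2.2628, B 27.274
Sensible, products 25→36.8 °C: 53.712 kJ/s
Q = ΔH = -4861.8 kJ/s = -4861.8 kW
Heat removed = 17502 MJ/h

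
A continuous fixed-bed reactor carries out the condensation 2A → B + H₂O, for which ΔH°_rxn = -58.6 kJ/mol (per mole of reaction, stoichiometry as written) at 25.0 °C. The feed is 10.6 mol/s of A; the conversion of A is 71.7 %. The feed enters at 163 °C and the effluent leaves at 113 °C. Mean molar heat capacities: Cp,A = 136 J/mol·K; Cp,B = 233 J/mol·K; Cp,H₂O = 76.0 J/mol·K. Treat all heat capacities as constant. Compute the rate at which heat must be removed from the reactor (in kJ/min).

Q_out = 16900 kJ/min

Extent of reaction ξ = 0.717 × 10.6 / 2 = 3.8001 mol/s
Reaction term: ξ·ΔH°_rxn = 3.8001 × -58.6 = -222.69 kJ/s
Sensible, feed 163→25 °C: -198.94 kJ/s
Outlet flows (mol/s): A 2.9998, B 3.8001, H₂O 3.8001
Sensible, products 25→113 °C: 139.23 kJ/s
Q = ΔH = -282.39 kJ/s = -282.39 kW
Heat removed = 16944 kJ/min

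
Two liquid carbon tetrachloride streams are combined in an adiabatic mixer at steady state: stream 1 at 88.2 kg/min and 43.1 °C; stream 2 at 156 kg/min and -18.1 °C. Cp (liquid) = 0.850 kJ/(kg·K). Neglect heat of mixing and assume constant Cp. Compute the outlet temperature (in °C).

Energy balance with Q = 0: Σ ṁᵢCp,ᵢ(T_out − Tᵢ) = 0
T_out = Σ ṁᵢCp,ᵢTᵢ / Σ ṁᵢCp,ᵢ
      = 831.15 / 207.57 = 4.0042 °C

T_out = 4.00 °C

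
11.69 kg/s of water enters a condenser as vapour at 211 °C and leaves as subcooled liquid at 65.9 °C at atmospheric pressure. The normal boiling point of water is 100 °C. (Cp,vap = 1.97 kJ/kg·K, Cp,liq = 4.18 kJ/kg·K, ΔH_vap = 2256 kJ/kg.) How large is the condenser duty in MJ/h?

vapour 211→100 °C: -218.67 kJ/kg
condensation at 100 °C: -2256 kJ/kg
liquid 100→65.9 °C: -142.54 kJ/kg
Δh = -218.67 + -2256 + -142.54 = -2617.2 kJ/kg
Q = ṁ·Δh = 11.69 kg/s × -2617.2 kJ/kg = -30595 kJ/s
|Q| = 30595 kW = 110140 MJ/h

Q_c = 110000 MJ/h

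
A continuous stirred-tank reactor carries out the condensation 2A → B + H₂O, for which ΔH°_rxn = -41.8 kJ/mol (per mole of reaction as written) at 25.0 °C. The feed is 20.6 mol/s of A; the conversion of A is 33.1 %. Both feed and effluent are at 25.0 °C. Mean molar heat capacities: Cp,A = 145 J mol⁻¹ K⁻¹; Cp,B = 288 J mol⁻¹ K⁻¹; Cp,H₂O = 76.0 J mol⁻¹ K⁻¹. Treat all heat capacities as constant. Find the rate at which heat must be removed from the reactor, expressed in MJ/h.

Extent of reaction ξ = 0.331 × 20.6 / 2 = 3.4093 mol/s
Reaction term: ξ·ΔH°_rxn = 3.4093 × -41.8 = -142.51 kJ/s
Q = ΔH = -142.51 kJ/s = -142.51 kW
Heat removed = 513.03 MJ/h

Q_out = 513 MJ/h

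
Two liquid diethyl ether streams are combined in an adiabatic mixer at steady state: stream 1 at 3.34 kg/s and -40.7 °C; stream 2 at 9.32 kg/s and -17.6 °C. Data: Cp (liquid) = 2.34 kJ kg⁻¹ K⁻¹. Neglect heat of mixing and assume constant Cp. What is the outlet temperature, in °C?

Adiabatic, steady state ⇒ Σ ṁᵢCp,ᵢ(T_out − Tᵢ) = 0
T_out = Σ ṁᵢCp,ᵢTᵢ / Σ ṁᵢCp,ᵢ
      = -701.93 / 29.624 = -23.694 °C

T_out = -23.7 °C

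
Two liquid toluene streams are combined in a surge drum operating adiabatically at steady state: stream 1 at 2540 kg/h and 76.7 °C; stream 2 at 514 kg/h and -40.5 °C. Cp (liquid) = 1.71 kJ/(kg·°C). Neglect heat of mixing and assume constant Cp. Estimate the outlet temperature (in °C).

T_out = 57.0 °C

Adiabatic, steady state ⇒ Σ ṁᵢCp,ᵢ(T_out − Tᵢ) = 0
T_out = Σ ṁᵢCp,ᵢTᵢ / Σ ṁᵢCp,ᵢ
      = 297540 / 5222.3 = 56.975 °C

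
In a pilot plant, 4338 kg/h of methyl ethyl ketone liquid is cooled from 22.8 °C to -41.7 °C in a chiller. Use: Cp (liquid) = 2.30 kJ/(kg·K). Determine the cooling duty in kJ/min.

Q = ṁ·Cp·ΔT = 4338 × 2.30 × (-41.7 − 22.8) = -643540 kJ/h
Converting: 643540 / 3600 s = 178.76 kW
Cooling duty = 10726 kJ/min

Q_c = 10700 kJ/min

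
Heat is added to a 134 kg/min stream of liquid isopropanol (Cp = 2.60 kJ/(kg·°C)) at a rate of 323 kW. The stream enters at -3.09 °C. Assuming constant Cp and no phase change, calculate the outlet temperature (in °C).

T_out = 52.5 °C

Q = 323 kW = 19380 kJ/min
ΔT = Q/(ṁ·Cp) = 19380/(134×2.60) = 55.626 K
T_out = -3.09 + 55.626 = 52.536 °C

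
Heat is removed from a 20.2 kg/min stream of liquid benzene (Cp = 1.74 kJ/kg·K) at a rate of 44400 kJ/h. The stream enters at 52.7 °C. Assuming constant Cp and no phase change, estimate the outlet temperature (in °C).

T_out = 31.6 °C

Q = 44400 kJ/h = 740 kJ/min
ΔT = Q/(ṁ·Cp) = 740/(20.2×1.74) = 21.054 K
T_out = 52.7 − 21.054 = 31.646 °C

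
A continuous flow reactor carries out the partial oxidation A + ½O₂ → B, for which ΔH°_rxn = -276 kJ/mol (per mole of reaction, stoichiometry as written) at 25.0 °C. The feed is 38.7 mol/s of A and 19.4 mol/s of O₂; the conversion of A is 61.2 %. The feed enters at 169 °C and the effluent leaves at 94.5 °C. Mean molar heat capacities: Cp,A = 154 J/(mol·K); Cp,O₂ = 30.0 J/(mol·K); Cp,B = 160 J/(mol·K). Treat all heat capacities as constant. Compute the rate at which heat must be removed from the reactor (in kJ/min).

Q_out = 422000 kJ/min

Extent of reaction ξ = 0.612 × 38.7 = 23.684 mol/s
Reaction term: ξ·ΔH°_rxn = 23.684 × -276 = -6536.9 kJ/s
Sensible, feed 169→25 °C: -942.02 kJ/s
Outlet flows (mol/s): A 15.016, O₂ 7.5578, B 23.684
Sensible, products 25→94.5 °C: 439.84 kJ/s
Q = ΔH = -7039.1 kJ/s = -7039.1 kW
Heat removed = 422340 kJ/min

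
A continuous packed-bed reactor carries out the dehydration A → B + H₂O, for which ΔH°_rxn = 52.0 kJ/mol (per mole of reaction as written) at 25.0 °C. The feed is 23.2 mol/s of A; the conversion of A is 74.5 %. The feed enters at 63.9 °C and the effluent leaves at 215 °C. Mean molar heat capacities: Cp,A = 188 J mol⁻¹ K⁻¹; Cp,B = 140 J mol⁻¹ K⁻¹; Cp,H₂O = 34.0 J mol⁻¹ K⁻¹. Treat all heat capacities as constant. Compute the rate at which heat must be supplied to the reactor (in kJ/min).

Q_in = 90700 kJ/min

Extent of reaction ξ = 0.745 × 23.2 = 17.284 mol/s
Reaction term: ξ·ΔH°_rxn = 17.284 × 52.0 = 898.77 kJ/s
Sensible, feed 63.9→25 °C: -169.67 kJ/s
Outlet flows (mol/s): A 5.916, B 17.284, H₂O 17.284
Sensible, products 25→215 °C: 782.73 kJ/s
Q = ΔH = 1511.8 kJ/s = 1511.8 kW
Heat supplied = 90710 kJ/min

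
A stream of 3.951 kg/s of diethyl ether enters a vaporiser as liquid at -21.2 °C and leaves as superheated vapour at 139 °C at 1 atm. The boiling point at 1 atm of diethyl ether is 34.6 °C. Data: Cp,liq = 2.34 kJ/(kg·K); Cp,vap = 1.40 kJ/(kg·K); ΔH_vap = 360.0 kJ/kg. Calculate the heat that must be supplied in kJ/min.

Q = 151000 kJ/min

liquid -21.2→34.6 °C: 130.57 kJ/kg
vaporisation at 34.6 °C: 360 kJ/kg
vapour 34.6→139 °C: 146.16 kJ/kg
Δh = 130.57 + 360 + 146.16 = 636.73 kJ/kg
Q = ṁ·Δh = 3.951 kg/s × 636.73 kJ/kg = 2515.7 kJ/s
|Q| = 2515.7 kW = 150940 kJ/min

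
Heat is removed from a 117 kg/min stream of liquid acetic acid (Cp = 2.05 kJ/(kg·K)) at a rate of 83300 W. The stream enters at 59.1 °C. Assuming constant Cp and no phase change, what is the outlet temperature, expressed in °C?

T_out = 38.3 °C

Q = 83300 W = 4998 kJ/min
ΔT = Q/(ṁ·Cp) = 4998/(117×2.05) = 20.838 K
T_out = 59.1 − 20.838 = 38.262 °C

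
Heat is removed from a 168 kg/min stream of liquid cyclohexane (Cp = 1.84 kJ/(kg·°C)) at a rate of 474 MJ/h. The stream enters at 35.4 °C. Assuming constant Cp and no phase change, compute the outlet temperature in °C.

Q = 474 MJ/h = 7900 kJ/min
ΔT = Q/(ṁ·Cp) = 7900/(168×1.84) = 25.556 K
T_out = 35.4 − 25.556 = 9.8436 °C

T_out = 9.84 °C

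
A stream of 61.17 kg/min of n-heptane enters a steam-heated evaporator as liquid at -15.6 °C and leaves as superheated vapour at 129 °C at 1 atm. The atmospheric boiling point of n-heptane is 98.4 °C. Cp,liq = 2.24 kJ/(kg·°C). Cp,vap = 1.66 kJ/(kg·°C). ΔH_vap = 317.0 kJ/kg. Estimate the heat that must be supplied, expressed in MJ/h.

Q = 2290 MJ/h

liquid -15.6→98.4 °C: 255.36 kJ/kg
vaporisation at 98.4 °C: 317 kJ/kg
vapour 98.4→129 °C: 50.796 kJ/kg
Δh = 255.36 + 317 + 50.796 = 623.16 kJ/kg
Q = ṁ·Δh = 61.17 kg/min × 623.16 kJ/kg = 38118 kJ/min
|Q| = 635.31 kW = 2287.1 MJ/h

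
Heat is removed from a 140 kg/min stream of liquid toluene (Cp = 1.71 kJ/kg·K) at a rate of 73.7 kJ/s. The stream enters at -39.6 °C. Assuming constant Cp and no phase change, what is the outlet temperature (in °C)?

Q = 73.7 kJ/s = 4422 kJ/min
ΔT = Q/(ṁ·Cp) = 4422/(140×1.71) = 18.471 K
T_out = -39.6 − 18.471 = -58.071 °C

T_out = -58.1 °C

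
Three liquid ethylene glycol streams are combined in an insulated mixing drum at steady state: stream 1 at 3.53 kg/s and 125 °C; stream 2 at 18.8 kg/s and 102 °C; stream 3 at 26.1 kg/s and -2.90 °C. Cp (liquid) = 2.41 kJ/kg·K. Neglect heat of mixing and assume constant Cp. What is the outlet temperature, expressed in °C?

T_out = 47.1 °C

No heat crosses the boundary, so H_out = H_in.
T_out = Σ ṁᵢCp,ᵢTᵢ / Σ ṁᵢCp,ᵢ
      = 5502.4 / 116.72 = 47.144 °C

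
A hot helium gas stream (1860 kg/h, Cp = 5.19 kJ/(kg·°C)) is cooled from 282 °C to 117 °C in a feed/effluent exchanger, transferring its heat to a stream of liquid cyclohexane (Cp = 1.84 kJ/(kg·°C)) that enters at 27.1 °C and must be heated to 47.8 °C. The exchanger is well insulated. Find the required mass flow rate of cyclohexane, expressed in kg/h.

Heat released by hot stream: Q = 1860 × 5.19 × (282 − 117) = 1.5928e+06 kJ/h
Energy balance on cold side (adiabatic exchanger): Q = ṁ_c·Cp_c·(T_c,out − T_c,in)
ṁ_c = 1.5928e+06 / [1.84 × (47.8 − 27.1)] = 41819 kg/h

ṁ_c = 41800 kg/h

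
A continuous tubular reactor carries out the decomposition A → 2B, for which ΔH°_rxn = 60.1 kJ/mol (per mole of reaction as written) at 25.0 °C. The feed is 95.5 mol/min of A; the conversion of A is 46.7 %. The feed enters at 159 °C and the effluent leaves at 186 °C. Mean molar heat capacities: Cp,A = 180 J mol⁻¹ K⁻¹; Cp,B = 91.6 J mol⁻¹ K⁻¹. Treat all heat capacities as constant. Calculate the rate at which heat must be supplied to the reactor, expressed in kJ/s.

Extent of reaction ξ = 0.467 × 95.5 = 44.599 mol/min
Reaction term: ξ·ΔH°_rxn = 44.599 × 60.1 = 2680.4 kJ/min
Sensible, feed 159→25 °C: -2303.5 kJ/min
Outlet flows (mol/min): A 50.901, B 89.197
Sensible, products 25→186 °C: 2790.6 kJ/min
Q = ΔH = 3167.5 kJ/min = 52.791 kW
Heat supplied = 52.791 kJ/s

Q_in = 52.8 kJ/s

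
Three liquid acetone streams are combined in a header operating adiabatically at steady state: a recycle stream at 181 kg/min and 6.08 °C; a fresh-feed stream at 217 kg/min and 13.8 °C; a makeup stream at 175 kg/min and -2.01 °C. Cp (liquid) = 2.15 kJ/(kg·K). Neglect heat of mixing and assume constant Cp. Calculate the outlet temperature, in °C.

T_out = 6.53 °C

Adiabatic, steady state ⇒ Σ ṁᵢCp,ᵢ(T_out − Tᵢ) = 0
T_out = Σ ṁᵢCp,ᵢTᵢ / Σ ṁᵢCp,ᵢ
      = 8048.2 / 1231.9 = 6.5329 °C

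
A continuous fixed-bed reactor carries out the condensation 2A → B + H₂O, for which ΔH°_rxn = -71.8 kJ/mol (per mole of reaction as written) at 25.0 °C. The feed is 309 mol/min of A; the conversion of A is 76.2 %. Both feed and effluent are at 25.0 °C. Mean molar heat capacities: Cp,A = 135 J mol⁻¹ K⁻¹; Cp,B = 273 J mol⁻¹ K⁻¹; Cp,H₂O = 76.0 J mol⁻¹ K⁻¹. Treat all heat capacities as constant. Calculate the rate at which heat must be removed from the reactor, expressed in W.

Extent of reaction ξ = 0.762 × 309 / 2 = 117.73 mol/min
Reaction term: ξ·ΔH°_rxn = 117.73 × -71.8 = -8452.9 kJ/min
Q = ΔH = -8452.9 kJ/min = -140.88 kW
Heat removed = 140880 W

Q_out = 141000 W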